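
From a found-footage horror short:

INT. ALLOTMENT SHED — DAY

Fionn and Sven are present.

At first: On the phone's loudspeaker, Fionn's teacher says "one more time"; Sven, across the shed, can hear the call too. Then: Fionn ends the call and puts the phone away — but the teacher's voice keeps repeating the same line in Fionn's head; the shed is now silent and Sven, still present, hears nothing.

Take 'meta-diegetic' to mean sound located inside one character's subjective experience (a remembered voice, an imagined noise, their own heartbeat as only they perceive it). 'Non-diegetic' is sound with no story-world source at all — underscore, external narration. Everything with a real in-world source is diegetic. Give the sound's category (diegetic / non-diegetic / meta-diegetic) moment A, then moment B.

diegetic, meta-diegetic

Moment A: the loudspeaker is an in-world source; both Fionn and Sven hear the call → diegetic.
Moment B: with the phone off, the voice continues only as Fionn's private mental replay — Sven can't hear it → meta-diegetic.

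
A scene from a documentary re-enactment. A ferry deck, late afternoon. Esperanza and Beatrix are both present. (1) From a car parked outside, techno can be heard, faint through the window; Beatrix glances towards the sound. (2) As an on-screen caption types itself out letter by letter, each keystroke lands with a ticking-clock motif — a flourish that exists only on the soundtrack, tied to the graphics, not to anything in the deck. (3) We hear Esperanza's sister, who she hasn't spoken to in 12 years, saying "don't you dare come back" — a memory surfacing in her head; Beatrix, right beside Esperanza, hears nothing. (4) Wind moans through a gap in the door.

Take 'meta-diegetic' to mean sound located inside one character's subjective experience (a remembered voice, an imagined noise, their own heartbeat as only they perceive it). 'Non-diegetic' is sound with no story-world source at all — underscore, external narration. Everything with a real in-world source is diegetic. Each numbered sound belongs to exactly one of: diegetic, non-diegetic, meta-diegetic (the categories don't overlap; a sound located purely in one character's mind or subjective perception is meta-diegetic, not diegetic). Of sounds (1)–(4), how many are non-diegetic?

Sound (1): it's coming from a car parked outside — a location within the story world — and Beatrix reacts, so diegetic.
(2) sound married to a title/caption — outside the diegesis by definition → non-diegetic.
Sound (3): it's Esperanza's recollection rendered as sound; the other character can't hear it, so meta-diegetic.
(4) it's the actual ambient sound of the location → diegetic.
Non-diegetic: (2) — that's 1.

1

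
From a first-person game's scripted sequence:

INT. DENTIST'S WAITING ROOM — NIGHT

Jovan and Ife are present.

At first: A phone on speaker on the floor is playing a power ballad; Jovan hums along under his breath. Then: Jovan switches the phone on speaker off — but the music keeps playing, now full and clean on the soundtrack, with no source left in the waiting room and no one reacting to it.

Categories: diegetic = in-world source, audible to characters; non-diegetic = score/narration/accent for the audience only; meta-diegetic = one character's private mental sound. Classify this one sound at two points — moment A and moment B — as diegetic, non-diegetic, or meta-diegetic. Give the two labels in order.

Moment A: a phone on speaker is a real in-scene source and Jovan reacts to it → diegetic.
Moment B: there is no longer any in-world source and no one can hear it — it has become underscore → non-diegetic.

diegetic, non-diegetic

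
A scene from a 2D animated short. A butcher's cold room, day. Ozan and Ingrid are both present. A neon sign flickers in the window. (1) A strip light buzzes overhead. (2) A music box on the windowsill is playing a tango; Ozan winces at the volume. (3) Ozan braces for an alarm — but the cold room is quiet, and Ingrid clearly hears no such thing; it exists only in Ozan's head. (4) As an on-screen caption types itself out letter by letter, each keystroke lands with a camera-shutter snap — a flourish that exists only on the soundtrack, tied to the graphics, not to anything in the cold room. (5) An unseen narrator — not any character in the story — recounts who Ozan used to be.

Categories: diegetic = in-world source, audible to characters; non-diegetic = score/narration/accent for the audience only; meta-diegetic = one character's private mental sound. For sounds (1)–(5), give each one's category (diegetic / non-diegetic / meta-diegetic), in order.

diegetic, diegetic, meta-diegetic, non-diegetic, non-diegetic

(1) is diegetic: ambient/room sound belonging to the story's physical space.
(2) is diegetic: source music from a music box, which exists in the story world.
(3) is meta-diegetic: the sound is imagined by Ozan; nothing in the story world is producing it and Ingrid can't hear it.
(4) the caption isn't part of the story world, so neither is the sound tied to it → non-diegetic.
(5) the narrator exists outside the story world, addressing only the audience → non-diegetic.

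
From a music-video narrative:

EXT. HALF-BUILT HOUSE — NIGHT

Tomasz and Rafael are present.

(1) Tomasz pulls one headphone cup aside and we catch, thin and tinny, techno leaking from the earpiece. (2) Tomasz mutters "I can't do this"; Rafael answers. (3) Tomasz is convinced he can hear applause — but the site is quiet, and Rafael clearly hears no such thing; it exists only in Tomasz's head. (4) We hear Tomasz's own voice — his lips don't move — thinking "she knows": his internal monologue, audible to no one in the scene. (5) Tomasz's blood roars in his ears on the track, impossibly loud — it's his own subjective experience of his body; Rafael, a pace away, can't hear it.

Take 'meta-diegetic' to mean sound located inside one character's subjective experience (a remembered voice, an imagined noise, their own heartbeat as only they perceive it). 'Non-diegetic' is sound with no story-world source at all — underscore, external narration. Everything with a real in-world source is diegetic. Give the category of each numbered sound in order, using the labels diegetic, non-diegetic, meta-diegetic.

diegetic, diegetic, meta-diegetic, meta-diegetic, meta-diegetic

Sound (1): the earpiece is a real device on Tomasz's head — source music, so diegetic.
(2) Tomasz is a character speaking aloud in the scene → diegetic.
Sound (3): the sound is imagined by Tomasz; nothing in the story world is producing it and Rafael can't hear it, so meta-diegetic.
Sound (4): internal monologue — inside Tomasz's mind, not spoken into the scene, so meta-diegetic.
(5) is meta-diegetic: point-of-audition from inside Tomasz's body; not a sound in the room.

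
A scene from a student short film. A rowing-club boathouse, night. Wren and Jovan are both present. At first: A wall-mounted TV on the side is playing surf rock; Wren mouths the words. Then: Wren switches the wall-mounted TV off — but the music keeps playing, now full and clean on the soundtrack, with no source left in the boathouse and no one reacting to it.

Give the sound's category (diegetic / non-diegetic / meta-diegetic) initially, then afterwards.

diegetic, non-diegetic

Initially: a wall-mounted TV is a real in-scene source and Wren reacts to it → diegetic.
Afterwards: there is no longer any in-world source and no one can hear it — it has become underscore → non-diegetic.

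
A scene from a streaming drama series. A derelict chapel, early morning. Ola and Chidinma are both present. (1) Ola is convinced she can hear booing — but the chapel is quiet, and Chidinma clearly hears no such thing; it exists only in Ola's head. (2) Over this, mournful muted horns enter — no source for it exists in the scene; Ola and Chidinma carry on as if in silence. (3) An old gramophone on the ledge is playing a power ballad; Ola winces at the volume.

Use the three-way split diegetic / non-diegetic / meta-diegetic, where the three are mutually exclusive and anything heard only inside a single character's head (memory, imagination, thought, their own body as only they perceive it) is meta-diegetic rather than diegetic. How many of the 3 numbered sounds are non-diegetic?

1

(1) subjective to Ola: the chapel is silent and Chidinma hears nothing → meta-diegetic.
Sound (2): it has no source in the story world and no character can hear it — it's underscore, so non-diegetic.
(3) is diegetic: an old gramophone is a physical source in the scene and Ola reacts to it.
Non-diegetic: (2) — that's 1.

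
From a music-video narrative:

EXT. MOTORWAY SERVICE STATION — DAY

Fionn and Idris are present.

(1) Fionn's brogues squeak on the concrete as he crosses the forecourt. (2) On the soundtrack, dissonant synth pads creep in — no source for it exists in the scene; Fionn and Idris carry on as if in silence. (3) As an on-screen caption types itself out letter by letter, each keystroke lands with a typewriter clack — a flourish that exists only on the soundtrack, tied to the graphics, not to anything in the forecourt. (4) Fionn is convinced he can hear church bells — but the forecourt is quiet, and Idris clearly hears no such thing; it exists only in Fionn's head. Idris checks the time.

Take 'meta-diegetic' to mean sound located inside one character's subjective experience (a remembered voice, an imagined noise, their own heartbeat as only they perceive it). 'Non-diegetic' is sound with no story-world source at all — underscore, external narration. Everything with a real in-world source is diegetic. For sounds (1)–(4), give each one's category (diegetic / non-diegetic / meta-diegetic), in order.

diegetic, non-diegetic, non-diegetic, meta-diegetic

(1) it's the physical sound of Fionn moving in the space → diegetic.
Sound (2): score with no on-screen or off-screen source; it exists for the audience alone, so non-diegetic.
Sound (3): sound married to a title/caption — outside the diegesis by definition, so non-diegetic.
(4) the sound is imagined by Fionn; nothing in the story world is producing it and Idris can't hear it → meta-diegetic.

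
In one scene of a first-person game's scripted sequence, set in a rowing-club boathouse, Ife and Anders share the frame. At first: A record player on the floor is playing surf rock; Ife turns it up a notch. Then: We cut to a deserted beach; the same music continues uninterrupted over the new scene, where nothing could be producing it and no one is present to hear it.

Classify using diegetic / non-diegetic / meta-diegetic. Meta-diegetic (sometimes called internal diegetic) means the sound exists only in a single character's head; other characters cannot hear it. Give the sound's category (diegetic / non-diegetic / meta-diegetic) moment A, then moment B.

diegetic, non-diegetic

Moment A: a record player is a real in-scene source and Ife reacts to it → diegetic.
Moment B: there is no longer any in-world source and no one can hear it — it has become underscore → non-diegetic.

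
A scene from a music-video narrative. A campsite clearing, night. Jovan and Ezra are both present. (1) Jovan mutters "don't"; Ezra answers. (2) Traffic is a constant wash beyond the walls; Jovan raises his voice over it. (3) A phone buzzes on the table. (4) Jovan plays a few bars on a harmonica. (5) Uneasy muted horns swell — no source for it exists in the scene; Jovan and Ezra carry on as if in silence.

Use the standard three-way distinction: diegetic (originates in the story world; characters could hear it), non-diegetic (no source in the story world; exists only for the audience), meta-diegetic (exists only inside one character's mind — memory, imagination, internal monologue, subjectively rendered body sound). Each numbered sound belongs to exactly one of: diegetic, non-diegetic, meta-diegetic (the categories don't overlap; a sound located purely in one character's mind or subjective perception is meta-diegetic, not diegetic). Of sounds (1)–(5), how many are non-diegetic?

1

(1) on-screen dialogue — Jovan speaks and Ezra is there to hear → diegetic.
Sound (2): ambient/room sound belonging to the story's physical space, so diegetic.
(3) is diegetic: the sound comes from a phone physically present in the location.
(4) the instrument and the performer are both in the scene → diegetic.
(5) score with no on-screen or off-screen source; it exists for the audience alone → non-diegetic.
Non-diegetic: (5) — that's 1.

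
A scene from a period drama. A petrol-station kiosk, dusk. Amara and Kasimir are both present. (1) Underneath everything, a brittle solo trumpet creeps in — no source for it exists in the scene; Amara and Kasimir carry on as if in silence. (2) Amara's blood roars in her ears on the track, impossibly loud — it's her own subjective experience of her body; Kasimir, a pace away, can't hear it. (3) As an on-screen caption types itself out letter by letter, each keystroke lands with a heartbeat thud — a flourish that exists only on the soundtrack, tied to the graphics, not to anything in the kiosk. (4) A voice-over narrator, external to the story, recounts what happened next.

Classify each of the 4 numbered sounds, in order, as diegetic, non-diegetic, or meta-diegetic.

(1) is non-diegetic: it has no source in the story world and no character can hear it — it's underscore.
(2) is meta-diegetic: a subjective body sound — Amara's private perception, inaudible to Kasimir.
Sound (3): it accompanies on-screen graphics, not anything inside the story world, so non-diegetic.
Sound (4): the narrator exists outside the story world, addressing only the audience, so non-diegetic.

non-diegetic, meta-diegetic, non-diegetic, non-diegetic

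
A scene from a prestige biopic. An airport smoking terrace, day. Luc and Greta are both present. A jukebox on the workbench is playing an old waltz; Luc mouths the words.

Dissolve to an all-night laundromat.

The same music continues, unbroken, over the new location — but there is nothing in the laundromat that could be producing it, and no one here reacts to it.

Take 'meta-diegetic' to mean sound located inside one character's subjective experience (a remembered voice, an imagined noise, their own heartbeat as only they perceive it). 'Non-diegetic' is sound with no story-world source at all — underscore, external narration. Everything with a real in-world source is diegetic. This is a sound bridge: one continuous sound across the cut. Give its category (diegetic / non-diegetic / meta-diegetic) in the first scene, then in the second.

diegetic, non-diegetic

Scene one: a jukebox is an on-screen source and Luc reacts to it → diegetic.
Scene two: there is no source in the laundromat and no one hears it — it's now underscore → non-diegetic.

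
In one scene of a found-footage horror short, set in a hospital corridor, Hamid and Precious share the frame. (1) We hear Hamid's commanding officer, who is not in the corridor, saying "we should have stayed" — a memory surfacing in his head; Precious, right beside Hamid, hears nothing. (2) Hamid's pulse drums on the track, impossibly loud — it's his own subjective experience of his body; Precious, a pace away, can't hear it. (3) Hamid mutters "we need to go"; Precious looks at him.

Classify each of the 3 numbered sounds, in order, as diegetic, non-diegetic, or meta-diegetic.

meta-diegetic, meta-diegetic, diegetic

(1) a remembered line, private to Hamid — not present in the room, not audible to Precious → meta-diegetic.
(2) it's Hamid's internal bodily sensation rendered as sound; only Hamid 'hears' it → meta-diegetic.
(3) is diegetic: spoken by a character present in the story world.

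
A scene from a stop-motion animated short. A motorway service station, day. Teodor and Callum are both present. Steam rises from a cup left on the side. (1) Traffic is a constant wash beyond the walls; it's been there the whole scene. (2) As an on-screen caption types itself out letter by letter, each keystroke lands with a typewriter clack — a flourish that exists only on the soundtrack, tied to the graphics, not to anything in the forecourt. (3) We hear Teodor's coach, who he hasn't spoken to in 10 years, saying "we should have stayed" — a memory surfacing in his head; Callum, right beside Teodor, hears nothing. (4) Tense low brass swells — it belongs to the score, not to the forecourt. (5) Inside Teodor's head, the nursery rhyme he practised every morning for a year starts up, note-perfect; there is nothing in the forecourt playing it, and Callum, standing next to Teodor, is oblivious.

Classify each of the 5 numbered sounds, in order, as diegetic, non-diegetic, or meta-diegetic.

diegetic, non-diegetic, meta-diegetic, non-diegetic, meta-diegetic

Sound (1): it's the actual ambient sound of the location, so diegetic.
(2) is non-diegetic: sound married to a title/caption — outside the diegesis by definition.
(3) it's Teodor's recollection rendered as sound; the other character can't hear it → meta-diegetic.
Sound (4): score with no on-screen or off-screen source; it exists for the audience alone, so non-diegetic.
(5) the music is a memory playing inside Teodor's mind alone; no real-world source, Callum can't hear it → meta-diegetic.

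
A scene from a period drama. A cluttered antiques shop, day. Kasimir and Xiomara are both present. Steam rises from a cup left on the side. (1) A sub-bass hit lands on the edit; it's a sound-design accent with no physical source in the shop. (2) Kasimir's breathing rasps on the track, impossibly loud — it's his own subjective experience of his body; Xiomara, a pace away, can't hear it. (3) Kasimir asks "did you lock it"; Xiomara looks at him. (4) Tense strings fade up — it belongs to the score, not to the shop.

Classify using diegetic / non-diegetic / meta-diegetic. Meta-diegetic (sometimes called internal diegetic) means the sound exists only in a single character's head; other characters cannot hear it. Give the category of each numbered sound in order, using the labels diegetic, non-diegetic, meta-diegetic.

(1) is non-diegetic: it's a sound-design accent with no in-world source; no one in the scene can hear it.
(2) a subjective body sound — Kasimir's private perception, inaudible to Xiomara → meta-diegetic.
(3) spoken by a character present in the story world → diegetic.
Sound (4): score with no on-screen or off-screen source; it exists for the audience alone, so non-diegetic.

non-diegetic, meta-diegetic, diegetic, non-diegetic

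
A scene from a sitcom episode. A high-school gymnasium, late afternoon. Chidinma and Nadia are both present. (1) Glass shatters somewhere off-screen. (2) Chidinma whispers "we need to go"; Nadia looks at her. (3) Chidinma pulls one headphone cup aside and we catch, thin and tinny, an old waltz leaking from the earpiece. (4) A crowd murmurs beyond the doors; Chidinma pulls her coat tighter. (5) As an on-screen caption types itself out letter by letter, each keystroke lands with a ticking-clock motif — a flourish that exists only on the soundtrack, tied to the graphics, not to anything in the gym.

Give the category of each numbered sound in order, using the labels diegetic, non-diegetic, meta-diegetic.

diegetic, diegetic, diegetic, diegetic, non-diegetic

Sound (1): the sound comes from glass physically present in the location, so diegetic.
(2) spoken by a character present in the story world → diegetic.
(3) is diegetic: the earpiece is a real device on Chidinma's head — source music.
(4) it's the actual ambient sound of the location → diegetic.
(5) it accompanies on-screen graphics, not anything inside the story world → non-diegetic.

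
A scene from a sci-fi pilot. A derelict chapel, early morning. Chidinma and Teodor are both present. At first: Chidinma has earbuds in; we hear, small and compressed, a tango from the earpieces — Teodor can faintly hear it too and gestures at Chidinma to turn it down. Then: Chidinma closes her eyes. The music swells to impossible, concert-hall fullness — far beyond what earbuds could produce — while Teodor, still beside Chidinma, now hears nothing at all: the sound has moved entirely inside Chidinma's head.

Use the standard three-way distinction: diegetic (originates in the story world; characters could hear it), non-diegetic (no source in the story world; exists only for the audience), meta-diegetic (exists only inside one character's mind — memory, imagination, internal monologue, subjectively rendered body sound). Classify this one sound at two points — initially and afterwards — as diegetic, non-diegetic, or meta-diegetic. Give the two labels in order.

diegetic, meta-diegetic

Initially: the earbuds are a physical source both characters can hear → diegetic.
Afterwards: the music now exists only as Chidinma's subjective experience; Teodor can no longer hear it → meta-diegetic.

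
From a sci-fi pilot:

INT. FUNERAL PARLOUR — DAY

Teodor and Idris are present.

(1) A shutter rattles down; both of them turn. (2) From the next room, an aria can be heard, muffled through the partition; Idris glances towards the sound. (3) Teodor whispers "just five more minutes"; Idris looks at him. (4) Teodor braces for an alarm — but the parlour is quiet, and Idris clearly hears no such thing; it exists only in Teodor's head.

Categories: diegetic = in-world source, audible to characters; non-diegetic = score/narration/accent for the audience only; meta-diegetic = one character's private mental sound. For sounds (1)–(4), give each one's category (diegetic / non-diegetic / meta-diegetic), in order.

diegetic, diegetic, diegetic, meta-diegetic

(1) a shutter is a real object/event in the scene's world → diegetic.
(2) it's coming from the next room — a location within the story world — and Idris reacts → diegetic.
Sound (3): Teodor is a character speaking aloud in the scene, so diegetic.
(4) subjective to Teodor: the parlour is silent and Idris hears nothing → meta-diegetic.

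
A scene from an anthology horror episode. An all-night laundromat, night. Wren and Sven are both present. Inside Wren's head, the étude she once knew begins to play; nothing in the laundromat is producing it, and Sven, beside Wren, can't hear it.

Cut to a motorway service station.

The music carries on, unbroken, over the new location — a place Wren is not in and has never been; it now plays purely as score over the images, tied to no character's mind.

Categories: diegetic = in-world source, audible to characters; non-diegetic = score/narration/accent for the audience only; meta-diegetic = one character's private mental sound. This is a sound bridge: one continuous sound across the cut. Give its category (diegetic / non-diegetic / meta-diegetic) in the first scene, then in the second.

Scene one: the music exists only inside Wren's mind; Sven can't hear it → meta-diegetic.
Scene two: it's detached from Wren entirely and plays over unrelated images with no in-world source — conventional underscore → non-diegetic.

meta-diegetic, non-diegetic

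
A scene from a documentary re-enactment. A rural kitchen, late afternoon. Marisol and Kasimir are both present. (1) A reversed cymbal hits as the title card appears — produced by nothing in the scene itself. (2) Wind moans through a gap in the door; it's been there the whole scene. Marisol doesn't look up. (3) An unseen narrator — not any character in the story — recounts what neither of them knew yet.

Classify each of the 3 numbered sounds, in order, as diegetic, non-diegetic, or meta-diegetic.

non-diegetic, diegetic, non-diegetic

(1) nothing in the scene produces it; it's an accent added for the audience → non-diegetic.
(2) ambient/room sound belonging to the story's physical space → diegetic.
(3) commentary laid over the scene from outside the fiction → non-diegetic.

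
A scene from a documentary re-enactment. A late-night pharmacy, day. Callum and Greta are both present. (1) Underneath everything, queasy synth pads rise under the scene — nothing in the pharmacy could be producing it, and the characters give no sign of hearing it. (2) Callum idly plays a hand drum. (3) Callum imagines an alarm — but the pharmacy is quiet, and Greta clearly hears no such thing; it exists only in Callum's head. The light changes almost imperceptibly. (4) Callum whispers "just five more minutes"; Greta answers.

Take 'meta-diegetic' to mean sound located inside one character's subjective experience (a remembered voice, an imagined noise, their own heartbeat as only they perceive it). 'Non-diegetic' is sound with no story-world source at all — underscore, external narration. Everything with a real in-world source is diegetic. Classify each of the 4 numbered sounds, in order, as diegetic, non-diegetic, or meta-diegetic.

Sound (1): it has no source in the story world and no character can hear it — it's underscore, so non-diegetic.
(2) is diegetic: the instrument and the performer are both in the scene.
(3) the sound is imagined by Callum; nothing in the story world is producing it and Greta can't hear it → meta-diegetic.
Sound (4): on-screen dialogue — Callum speaks and Greta is there to hear, so diegetic.

non-diegetic, diegetic, meta-diegetic, diegetic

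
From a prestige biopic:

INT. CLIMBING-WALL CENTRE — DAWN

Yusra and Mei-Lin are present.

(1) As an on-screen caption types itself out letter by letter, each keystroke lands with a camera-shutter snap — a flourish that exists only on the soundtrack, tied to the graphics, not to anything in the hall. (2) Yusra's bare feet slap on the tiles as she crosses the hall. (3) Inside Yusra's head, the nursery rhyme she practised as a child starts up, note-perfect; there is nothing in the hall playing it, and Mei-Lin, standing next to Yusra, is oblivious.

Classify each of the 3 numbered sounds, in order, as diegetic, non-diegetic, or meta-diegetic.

(1) it accompanies on-screen graphics, not anything inside the story world → non-diegetic.
Sound (2): it's the physical sound of Yusra moving in the space, so diegetic.
(3) the music is a memory playing inside Yusra's mind alone; no real-world source, Mei-Lin can't hear it → meta-diegetic.

non-diegetic, diegetic, meta-diegetic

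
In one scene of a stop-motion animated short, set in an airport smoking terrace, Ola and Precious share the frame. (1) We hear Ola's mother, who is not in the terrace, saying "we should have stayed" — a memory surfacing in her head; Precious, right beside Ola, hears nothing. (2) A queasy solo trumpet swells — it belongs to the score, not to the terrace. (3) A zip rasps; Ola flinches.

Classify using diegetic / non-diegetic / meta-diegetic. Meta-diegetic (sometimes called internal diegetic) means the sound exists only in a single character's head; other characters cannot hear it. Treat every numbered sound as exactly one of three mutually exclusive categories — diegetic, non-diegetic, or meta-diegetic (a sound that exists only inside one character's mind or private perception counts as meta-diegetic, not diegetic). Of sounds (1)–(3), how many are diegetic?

Sound (1): it's Ola's recollection rendered as sound; the other character can't hear it, so meta-diegetic.
(2) is non-diegetic: nothing in the terrace produces it and the characters don't hear it — pure soundtrack.
Sound (3): an in-world source (a zip); characters could hear it, so diegetic.
So 1 of the 3 is diegetic: (3).

1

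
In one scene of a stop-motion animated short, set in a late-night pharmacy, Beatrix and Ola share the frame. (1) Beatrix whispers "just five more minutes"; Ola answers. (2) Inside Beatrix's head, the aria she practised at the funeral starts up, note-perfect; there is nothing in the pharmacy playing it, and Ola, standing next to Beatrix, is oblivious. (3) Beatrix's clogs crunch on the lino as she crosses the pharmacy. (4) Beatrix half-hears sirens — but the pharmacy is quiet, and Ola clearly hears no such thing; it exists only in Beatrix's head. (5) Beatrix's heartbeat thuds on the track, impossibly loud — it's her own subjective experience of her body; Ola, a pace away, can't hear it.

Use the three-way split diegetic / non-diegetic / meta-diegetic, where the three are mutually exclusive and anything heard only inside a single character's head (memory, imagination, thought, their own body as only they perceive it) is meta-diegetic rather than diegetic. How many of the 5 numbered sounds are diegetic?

(1) Beatrix is a character speaking aloud in the scene → diegetic.
(2) remembered music, private to Beatrix — Ola is oblivious because it isn't in the room → meta-diegetic.
Sound (3): it's the physical sound of Beatrix moving in the space, so diegetic.
(4) subjective to Beatrix: the pharmacy is silent and Ola hears nothing → meta-diegetic.
Sound (5): point-of-audition from inside Beatrix's body; not a sound in the room, so meta-diegetic.
So 2 of the 5 are diegetic: (1), (3).

2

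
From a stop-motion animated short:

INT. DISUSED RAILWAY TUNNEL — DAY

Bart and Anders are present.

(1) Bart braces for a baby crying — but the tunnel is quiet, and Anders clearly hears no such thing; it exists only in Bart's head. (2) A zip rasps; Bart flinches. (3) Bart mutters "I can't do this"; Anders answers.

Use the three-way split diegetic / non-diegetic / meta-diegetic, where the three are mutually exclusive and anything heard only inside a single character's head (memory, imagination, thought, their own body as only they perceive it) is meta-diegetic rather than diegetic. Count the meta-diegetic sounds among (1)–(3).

(1) subjective to Bart: the tunnel is silent and Anders hears nothing → meta-diegetic.
Sound (2): the sound comes from a zip physically present in the location, so diegetic.
(3) Bart is a character speaking aloud in the scene → diegetic.
Meta-diegetic: (1) — that's 1.

1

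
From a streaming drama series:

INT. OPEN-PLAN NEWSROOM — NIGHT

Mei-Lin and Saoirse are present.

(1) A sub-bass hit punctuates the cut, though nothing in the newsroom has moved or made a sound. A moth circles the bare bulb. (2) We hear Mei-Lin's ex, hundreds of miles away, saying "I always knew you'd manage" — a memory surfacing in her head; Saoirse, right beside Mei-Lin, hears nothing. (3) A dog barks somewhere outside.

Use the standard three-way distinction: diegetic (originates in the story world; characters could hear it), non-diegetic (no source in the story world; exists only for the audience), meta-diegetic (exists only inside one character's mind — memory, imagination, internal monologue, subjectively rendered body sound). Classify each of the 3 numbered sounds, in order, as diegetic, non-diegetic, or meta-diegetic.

(1) is non-diegetic: nothing in the scene produces it; it's an accent added for the audience.
(2) is meta-diegetic: it's Mei-Lin's recollection rendered as sound; the other character can't hear it.
Sound (3): the sound comes from a dog physically present in the location, so diegetic.

non-diegetic, meta-diegetic, diegetic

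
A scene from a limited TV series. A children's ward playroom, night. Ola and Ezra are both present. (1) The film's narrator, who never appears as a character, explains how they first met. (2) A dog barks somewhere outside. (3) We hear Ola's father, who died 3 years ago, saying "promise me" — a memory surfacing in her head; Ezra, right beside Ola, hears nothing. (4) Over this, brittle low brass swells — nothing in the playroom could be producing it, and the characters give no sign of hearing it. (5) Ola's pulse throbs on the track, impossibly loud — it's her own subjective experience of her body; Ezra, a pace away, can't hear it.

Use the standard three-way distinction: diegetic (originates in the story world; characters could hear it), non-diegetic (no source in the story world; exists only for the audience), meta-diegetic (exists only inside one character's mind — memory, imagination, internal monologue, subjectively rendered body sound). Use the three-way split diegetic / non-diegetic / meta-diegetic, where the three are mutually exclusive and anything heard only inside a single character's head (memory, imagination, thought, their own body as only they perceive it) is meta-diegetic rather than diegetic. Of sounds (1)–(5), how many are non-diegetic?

Sound (1): external voice-over — not a character, not heard by anyone in the scene, so non-diegetic.
Sound (2): a dog is a real object/event in the scene's world, so diegetic.
(3) is meta-diegetic: a remembered line, private to Ola — not present in the room, not audible to Ezra.
(4) it has no source in the story world and no character can hear it — it's underscore → non-diegetic.
Sound (5): it's Ola's internal bodily sensation rendered as sound; only Ola 'hears' it, so meta-diegetic.
Non-diegetic: (1), (4) — that's 2.

2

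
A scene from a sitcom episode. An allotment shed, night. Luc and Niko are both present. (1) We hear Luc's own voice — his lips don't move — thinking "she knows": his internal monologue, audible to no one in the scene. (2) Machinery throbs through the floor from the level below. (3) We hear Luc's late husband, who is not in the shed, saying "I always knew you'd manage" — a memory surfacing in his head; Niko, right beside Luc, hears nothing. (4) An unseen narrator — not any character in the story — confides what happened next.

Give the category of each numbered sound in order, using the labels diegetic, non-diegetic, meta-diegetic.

(1) is meta-diegetic: internal monologue — inside Luc's mind, not spoken into the scene.
(2) is diegetic: it's the actual ambient sound of the location.
Sound (3): a remembered line, private to Luc — not present in the room, not audible to Niko, so meta-diegetic.
(4) commentary laid over the scene from outside the fiction → non-diegetic.

meta-diegetic, diegetic, meta-diegetic, non-diegetic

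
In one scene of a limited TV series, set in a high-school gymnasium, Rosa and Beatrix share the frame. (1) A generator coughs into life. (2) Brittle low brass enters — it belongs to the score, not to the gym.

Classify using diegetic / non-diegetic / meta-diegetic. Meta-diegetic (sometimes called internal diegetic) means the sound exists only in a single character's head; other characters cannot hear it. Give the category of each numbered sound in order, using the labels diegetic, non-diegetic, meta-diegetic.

diegetic, non-diegetic

(1) an in-world source (a generator); characters could hear it → diegetic.
(2) is non-diegetic: score with no on-screen or off-screen source; it exists for the audience alone.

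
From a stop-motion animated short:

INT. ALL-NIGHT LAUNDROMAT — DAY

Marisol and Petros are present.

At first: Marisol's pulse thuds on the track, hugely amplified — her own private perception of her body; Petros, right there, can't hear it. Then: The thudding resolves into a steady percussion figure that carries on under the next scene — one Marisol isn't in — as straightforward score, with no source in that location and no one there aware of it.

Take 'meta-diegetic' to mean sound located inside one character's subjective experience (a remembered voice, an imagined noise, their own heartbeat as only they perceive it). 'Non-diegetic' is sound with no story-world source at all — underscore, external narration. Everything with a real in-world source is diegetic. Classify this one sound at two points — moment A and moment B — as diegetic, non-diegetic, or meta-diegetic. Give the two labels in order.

Moment A: it's Marisol's subjective body sound, inaudible to Petros → meta-diegetic.
Moment B: detached from Marisol and playing as sourceless score over a scene she isn't in — for the audience only → non-diegetic.

meta-diegetic, non-diegetic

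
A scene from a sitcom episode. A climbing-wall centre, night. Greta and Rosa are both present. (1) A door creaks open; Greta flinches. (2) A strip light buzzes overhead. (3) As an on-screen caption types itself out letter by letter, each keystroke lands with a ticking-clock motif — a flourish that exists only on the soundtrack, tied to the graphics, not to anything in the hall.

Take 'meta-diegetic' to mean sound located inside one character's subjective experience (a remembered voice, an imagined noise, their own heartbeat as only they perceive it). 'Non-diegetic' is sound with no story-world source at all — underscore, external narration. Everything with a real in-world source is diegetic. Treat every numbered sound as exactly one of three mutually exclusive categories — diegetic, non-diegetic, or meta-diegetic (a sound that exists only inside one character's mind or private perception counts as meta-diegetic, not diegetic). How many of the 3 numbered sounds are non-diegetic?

1

(1) a door is a real object/event in the scene's world → diegetic.
Sound (2): ambient/room sound belonging to the story's physical space, so diegetic.
Sound (3): the caption isn't part of the story world, so neither is the sound tied to it, so non-diegetic.
So 1 of the 3 is non-diegetic: (3).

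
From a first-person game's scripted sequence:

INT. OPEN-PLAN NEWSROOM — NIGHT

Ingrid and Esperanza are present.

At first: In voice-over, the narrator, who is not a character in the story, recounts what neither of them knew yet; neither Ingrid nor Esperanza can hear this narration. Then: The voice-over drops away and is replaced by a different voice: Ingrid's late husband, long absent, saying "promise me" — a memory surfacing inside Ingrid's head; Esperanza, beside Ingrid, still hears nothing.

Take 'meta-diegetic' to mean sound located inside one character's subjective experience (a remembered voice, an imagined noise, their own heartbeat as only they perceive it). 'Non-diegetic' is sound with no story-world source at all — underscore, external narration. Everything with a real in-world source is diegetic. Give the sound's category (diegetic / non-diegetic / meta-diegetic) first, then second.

non-diegetic, meta-diegetic

First: the external narrator addresses only the audience — outside the story world → non-diegetic.
Second: the replacement voice is a memory inside Ingrid's mind specifically → meta-diegetic.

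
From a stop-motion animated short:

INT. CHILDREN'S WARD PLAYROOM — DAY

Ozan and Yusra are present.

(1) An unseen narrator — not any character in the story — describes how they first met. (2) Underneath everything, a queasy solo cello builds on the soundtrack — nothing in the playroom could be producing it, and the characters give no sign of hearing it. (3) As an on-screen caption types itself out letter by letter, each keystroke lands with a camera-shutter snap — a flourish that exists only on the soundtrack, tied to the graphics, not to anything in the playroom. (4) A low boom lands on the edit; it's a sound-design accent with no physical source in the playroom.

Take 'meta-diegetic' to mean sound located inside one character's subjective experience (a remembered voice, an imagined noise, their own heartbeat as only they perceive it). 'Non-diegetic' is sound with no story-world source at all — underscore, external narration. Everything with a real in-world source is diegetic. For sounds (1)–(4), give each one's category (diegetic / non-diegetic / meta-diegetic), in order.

(1) external voice-over — not a character, not heard by anyone in the scene → non-diegetic.
(2) it has no source in the story world and no character can hear it — it's underscore → non-diegetic.
(3) is non-diegetic: it accompanies on-screen graphics, not anything inside the story world.
(4) is non-diegetic: it's a sound-design accent with no in-world source; no one in the scene can hear it.

non-diegetic, non-diegetic, non-diegetic, non-diegetic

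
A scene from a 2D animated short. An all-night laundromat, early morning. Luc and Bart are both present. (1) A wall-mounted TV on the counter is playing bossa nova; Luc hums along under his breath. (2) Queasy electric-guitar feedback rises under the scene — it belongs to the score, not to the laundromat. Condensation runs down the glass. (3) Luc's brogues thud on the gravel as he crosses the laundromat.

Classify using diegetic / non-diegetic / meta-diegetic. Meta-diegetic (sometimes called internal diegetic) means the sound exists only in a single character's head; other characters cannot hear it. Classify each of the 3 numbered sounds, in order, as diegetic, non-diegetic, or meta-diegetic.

Sound (1): a wall-mounted TV is a physical source in the scene and Luc reacts to it, so diegetic.
Sound (2): it has no source in the story world and no character can hear it — it's underscore, so non-diegetic.
(3) Luc's footsteps are produced in the story world → diegetic.

diegetic, non-diegetic, diegetic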